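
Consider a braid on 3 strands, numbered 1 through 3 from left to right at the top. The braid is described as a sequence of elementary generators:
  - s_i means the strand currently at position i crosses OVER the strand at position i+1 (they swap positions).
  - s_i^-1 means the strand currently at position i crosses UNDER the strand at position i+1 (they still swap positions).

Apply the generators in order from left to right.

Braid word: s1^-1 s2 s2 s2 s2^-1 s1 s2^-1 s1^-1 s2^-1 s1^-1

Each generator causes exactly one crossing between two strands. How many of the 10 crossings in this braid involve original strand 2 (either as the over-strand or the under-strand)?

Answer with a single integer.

Answer: 5

Derivation:
Gen 1: crossing 1x2. Involves strand 2? yes. Count so far: 1
Gen 2: crossing 1x3. Involves strand 2? no. Count so far: 1
Gen 3: crossing 3x1. Involves strand 2? no. Count so far: 1
Gen 4: crossing 1x3. Involves strand 2? no. Count so far: 1
Gen 5: crossing 3x1. Involves strand 2? no. Count so far: 1
Gen 6: crossing 2x1. Involves strand 2? yes. Count so far: 2
Gen 7: crossing 2x3. Involves strand 2? yes. Count so far: 3
Gen 8: crossing 1x3. Involves strand 2? no. Count so far: 3
Gen 9: crossing 1x2. Involves strand 2? yes. Count so far: 4
Gen 10: crossing 3x2. Involves strand 2? yes. Count so far: 5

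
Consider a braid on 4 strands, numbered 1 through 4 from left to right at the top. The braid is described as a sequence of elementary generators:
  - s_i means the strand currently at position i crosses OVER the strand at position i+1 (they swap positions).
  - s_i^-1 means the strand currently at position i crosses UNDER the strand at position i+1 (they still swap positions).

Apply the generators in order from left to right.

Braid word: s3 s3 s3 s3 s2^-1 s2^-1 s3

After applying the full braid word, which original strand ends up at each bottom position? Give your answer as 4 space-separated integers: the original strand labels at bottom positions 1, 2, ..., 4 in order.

Gen 1 (s3): strand 3 crosses over strand 4. Perm now: [1 2 4 3]
Gen 2 (s3): strand 4 crosses over strand 3. Perm now: [1 2 3 4]
Gen 3 (s3): strand 3 crosses over strand 4. Perm now: [1 2 4 3]
Gen 4 (s3): strand 4 crosses over strand 3. Perm now: [1 2 3 4]
Gen 5 (s2^-1): strand 2 crosses under strand 3. Perm now: [1 3 2 4]
Gen 6 (s2^-1): strand 3 crosses under strand 2. Perm now: [1 2 3 4]
Gen 7 (s3): strand 3 crosses over strand 4. Perm now: [1 2 4 3]

Answer: 1 2 4 3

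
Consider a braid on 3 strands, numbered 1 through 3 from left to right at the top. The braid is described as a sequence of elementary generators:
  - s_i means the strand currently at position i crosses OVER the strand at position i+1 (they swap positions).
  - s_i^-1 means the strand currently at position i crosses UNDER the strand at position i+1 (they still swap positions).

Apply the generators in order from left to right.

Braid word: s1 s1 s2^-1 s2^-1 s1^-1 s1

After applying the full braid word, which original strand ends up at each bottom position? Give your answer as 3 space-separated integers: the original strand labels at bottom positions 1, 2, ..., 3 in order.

Answer: 1 2 3

Derivation:
Gen 1 (s1): strand 1 crosses over strand 2. Perm now: [2 1 3]
Gen 2 (s1): strand 2 crosses over strand 1. Perm now: [1 2 3]
Gen 3 (s2^-1): strand 2 crosses under strand 3. Perm now: [1 3 2]
Gen 4 (s2^-1): strand 3 crosses under strand 2. Perm now: [1 2 3]
Gen 5 (s1^-1): strand 1 crosses under strand 2. Perm now: [2 1 3]
Gen 6 (s1): strand 2 crosses over strand 1. Perm now: [1 2 3]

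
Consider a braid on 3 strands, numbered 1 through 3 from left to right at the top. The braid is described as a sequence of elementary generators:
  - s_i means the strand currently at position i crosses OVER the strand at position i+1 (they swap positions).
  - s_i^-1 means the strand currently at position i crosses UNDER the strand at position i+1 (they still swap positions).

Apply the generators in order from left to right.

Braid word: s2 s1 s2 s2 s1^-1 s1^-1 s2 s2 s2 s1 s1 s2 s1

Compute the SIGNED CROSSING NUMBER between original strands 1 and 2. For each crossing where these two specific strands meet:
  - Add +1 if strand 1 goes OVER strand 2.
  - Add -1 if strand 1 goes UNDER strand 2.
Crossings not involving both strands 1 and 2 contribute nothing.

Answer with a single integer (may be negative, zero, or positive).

Answer: 0

Derivation:
Gen 1: crossing 2x3. Both 1&2? no. Sum: 0
Gen 2: crossing 1x3. Both 1&2? no. Sum: 0
Gen 3: 1 over 2. Both 1&2? yes. Contrib: +1. Sum: 1
Gen 4: 2 over 1. Both 1&2? yes. Contrib: -1. Sum: 0
Gen 5: crossing 3x1. Both 1&2? no. Sum: 0
Gen 6: crossing 1x3. Both 1&2? no. Sum: 0
Gen 7: 1 over 2. Both 1&2? yes. Contrib: +1. Sum: 1
Gen 8: 2 over 1. Both 1&2? yes. Contrib: -1. Sum: 0
Gen 9: 1 over 2. Both 1&2? yes. Contrib: +1. Sum: 1
Gen 10: crossing 3x2. Both 1&2? no. Sum: 1
Gen 11: crossing 2x3. Both 1&2? no. Sum: 1
Gen 12: 2 over 1. Both 1&2? yes. Contrib: -1. Sum: 0
Gen 13: crossing 3x1. Both 1&2? no. Sum: 0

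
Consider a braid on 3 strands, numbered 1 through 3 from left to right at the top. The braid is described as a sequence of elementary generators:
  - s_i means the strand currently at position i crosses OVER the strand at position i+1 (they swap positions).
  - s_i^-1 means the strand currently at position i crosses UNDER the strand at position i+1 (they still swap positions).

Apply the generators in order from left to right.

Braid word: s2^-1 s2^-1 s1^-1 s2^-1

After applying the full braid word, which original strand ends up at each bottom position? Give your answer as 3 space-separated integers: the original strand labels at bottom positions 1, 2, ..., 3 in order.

Gen 1 (s2^-1): strand 2 crosses under strand 3. Perm now: [1 3 2]
Gen 2 (s2^-1): strand 3 crosses under strand 2. Perm now: [1 2 3]
Gen 3 (s1^-1): strand 1 crosses under strand 2. Perm now: [2 1 3]
Gen 4 (s2^-1): strand 1 crosses under strand 3. Perm now: [2 3 1]

Answer: 2 3 1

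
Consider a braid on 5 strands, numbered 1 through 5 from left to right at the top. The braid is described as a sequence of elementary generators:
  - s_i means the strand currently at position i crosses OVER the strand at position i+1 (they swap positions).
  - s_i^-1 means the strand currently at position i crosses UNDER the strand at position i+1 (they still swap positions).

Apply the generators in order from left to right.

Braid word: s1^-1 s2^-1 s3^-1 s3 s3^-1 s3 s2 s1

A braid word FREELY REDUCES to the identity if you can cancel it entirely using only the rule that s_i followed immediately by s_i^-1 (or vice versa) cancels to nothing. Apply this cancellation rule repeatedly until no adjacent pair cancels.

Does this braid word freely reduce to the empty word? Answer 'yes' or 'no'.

Gen 1 (s1^-1): push. Stack: [s1^-1]
Gen 2 (s2^-1): push. Stack: [s1^-1 s2^-1]
Gen 3 (s3^-1): push. Stack: [s1^-1 s2^-1 s3^-1]
Gen 4 (s3): cancels prior s3^-1. Stack: [s1^-1 s2^-1]
Gen 5 (s3^-1): push. Stack: [s1^-1 s2^-1 s3^-1]
Gen 6 (s3): cancels prior s3^-1. Stack: [s1^-1 s2^-1]
Gen 7 (s2): cancels prior s2^-1. Stack: [s1^-1]
Gen 8 (s1): cancels prior s1^-1. Stack: []
Reduced word: (empty)

Answer: yes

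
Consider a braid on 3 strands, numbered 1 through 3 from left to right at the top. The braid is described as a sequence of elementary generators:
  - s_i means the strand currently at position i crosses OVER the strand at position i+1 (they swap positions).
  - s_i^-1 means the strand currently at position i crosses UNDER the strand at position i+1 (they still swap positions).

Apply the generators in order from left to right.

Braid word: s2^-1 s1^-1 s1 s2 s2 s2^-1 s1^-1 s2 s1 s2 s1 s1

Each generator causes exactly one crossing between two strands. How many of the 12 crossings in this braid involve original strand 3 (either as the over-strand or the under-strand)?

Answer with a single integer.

Answer: 10

Derivation:
Gen 1: crossing 2x3. Involves strand 3? yes. Count so far: 1
Gen 2: crossing 1x3. Involves strand 3? yes. Count so far: 2
Gen 3: crossing 3x1. Involves strand 3? yes. Count so far: 3
Gen 4: crossing 3x2. Involves strand 3? yes. Count so far: 4
Gen 5: crossing 2x3. Involves strand 3? yes. Count so far: 5
Gen 6: crossing 3x2. Involves strand 3? yes. Count so far: 6
Gen 7: crossing 1x2. Involves strand 3? no. Count so far: 6
Gen 8: crossing 1x3. Involves strand 3? yes. Count so far: 7
Gen 9: crossing 2x3. Involves strand 3? yes. Count so far: 8
Gen 10: crossing 2x1. Involves strand 3? no. Count so far: 8
Gen 11: crossing 3x1. Involves strand 3? yes. Count so far: 9
Gen 12: crossing 1x3. Involves strand 3? yes. Count so far: 10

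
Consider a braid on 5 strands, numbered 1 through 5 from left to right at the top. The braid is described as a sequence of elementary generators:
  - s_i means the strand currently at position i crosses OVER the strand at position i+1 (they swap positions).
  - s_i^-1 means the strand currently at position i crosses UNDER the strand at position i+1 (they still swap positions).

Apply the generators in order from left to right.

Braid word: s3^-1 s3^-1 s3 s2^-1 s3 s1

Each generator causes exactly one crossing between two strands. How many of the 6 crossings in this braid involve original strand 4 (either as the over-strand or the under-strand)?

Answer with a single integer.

Answer: 5

Derivation:
Gen 1: crossing 3x4. Involves strand 4? yes. Count so far: 1
Gen 2: crossing 4x3. Involves strand 4? yes. Count so far: 2
Gen 3: crossing 3x4. Involves strand 4? yes. Count so far: 3
Gen 4: crossing 2x4. Involves strand 4? yes. Count so far: 4
Gen 5: crossing 2x3. Involves strand 4? no. Count so far: 4
Gen 6: crossing 1x4. Involves strand 4? yes. Count so far: 5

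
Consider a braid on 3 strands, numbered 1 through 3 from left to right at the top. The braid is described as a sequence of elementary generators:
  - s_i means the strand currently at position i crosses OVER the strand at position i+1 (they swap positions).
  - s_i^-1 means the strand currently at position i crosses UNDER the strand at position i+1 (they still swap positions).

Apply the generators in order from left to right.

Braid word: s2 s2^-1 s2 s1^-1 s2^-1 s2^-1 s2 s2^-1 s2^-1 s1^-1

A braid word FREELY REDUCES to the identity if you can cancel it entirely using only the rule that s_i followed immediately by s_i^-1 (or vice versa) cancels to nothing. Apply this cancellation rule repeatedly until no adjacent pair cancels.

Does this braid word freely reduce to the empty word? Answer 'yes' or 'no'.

Answer: no

Derivation:
Gen 1 (s2): push. Stack: [s2]
Gen 2 (s2^-1): cancels prior s2. Stack: []
Gen 3 (s2): push. Stack: [s2]
Gen 4 (s1^-1): push. Stack: [s2 s1^-1]
Gen 5 (s2^-1): push. Stack: [s2 s1^-1 s2^-1]
Gen 6 (s2^-1): push. Stack: [s2 s1^-1 s2^-1 s2^-1]
Gen 7 (s2): cancels prior s2^-1. Stack: [s2 s1^-1 s2^-1]
Gen 8 (s2^-1): push. Stack: [s2 s1^-1 s2^-1 s2^-1]
Gen 9 (s2^-1): push. Stack: [s2 s1^-1 s2^-1 s2^-1 s2^-1]
Gen 10 (s1^-1): push. Stack: [s2 s1^-1 s2^-1 s2^-1 s2^-1 s1^-1]
Reduced word: s2 s1^-1 s2^-1 s2^-1 s2^-1 s1^-1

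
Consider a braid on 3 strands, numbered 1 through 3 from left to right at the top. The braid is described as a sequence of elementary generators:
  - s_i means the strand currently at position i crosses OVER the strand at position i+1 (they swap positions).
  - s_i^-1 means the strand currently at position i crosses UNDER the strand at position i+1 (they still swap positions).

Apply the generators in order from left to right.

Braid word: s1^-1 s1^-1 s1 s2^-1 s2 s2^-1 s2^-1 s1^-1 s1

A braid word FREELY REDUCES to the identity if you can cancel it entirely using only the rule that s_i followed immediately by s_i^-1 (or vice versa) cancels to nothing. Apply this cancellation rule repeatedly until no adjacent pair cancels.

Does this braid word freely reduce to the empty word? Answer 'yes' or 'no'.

Answer: no

Derivation:
Gen 1 (s1^-1): push. Stack: [s1^-1]
Gen 2 (s1^-1): push. Stack: [s1^-1 s1^-1]
Gen 3 (s1): cancels prior s1^-1. Stack: [s1^-1]
Gen 4 (s2^-1): push. Stack: [s1^-1 s2^-1]
Gen 5 (s2): cancels prior s2^-1. Stack: [s1^-1]
Gen 6 (s2^-1): push. Stack: [s1^-1 s2^-1]
Gen 7 (s2^-1): push. Stack: [s1^-1 s2^-1 s2^-1]
Gen 8 (s1^-1): push. Stack: [s1^-1 s2^-1 s2^-1 s1^-1]
Gen 9 (s1): cancels prior s1^-1. Stack: [s1^-1 s2^-1 s2^-1]
Reduced word: s1^-1 s2^-1 s2^-1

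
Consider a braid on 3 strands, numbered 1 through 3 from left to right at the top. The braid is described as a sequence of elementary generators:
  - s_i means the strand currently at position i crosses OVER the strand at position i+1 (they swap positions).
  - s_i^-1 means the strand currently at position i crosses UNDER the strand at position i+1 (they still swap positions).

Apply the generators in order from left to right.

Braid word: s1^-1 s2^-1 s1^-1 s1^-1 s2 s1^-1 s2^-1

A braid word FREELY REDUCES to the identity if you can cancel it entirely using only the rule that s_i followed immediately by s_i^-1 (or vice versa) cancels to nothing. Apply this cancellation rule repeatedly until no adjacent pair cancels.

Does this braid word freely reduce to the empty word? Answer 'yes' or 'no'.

Answer: no

Derivation:
Gen 1 (s1^-1): push. Stack: [s1^-1]
Gen 2 (s2^-1): push. Stack: [s1^-1 s2^-1]
Gen 3 (s1^-1): push. Stack: [s1^-1 s2^-1 s1^-1]
Gen 4 (s1^-1): push. Stack: [s1^-1 s2^-1 s1^-1 s1^-1]
Gen 5 (s2): push. Stack: [s1^-1 s2^-1 s1^-1 s1^-1 s2]
Gen 6 (s1^-1): push. Stack: [s1^-1 s2^-1 s1^-1 s1^-1 s2 s1^-1]
Gen 7 (s2^-1): push. Stack: [s1^-1 s2^-1 s1^-1 s1^-1 s2 s1^-1 s2^-1]
Reduced word: s1^-1 s2^-1 s1^-1 s1^-1 s2 s1^-1 s2^-1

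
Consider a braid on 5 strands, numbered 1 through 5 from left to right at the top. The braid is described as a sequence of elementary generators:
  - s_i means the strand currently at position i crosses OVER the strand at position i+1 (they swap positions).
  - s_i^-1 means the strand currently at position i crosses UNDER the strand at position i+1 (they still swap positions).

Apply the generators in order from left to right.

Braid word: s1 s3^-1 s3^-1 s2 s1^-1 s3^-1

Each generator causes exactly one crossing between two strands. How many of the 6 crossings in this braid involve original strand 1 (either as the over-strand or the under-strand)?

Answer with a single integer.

Answer: 3

Derivation:
Gen 1: crossing 1x2. Involves strand 1? yes. Count so far: 1
Gen 2: crossing 3x4. Involves strand 1? no. Count so far: 1
Gen 3: crossing 4x3. Involves strand 1? no. Count so far: 1
Gen 4: crossing 1x3. Involves strand 1? yes. Count so far: 2
Gen 5: crossing 2x3. Involves strand 1? no. Count so far: 2
Gen 6: crossing 1x4. Involves strand 1? yes. Count so far: 3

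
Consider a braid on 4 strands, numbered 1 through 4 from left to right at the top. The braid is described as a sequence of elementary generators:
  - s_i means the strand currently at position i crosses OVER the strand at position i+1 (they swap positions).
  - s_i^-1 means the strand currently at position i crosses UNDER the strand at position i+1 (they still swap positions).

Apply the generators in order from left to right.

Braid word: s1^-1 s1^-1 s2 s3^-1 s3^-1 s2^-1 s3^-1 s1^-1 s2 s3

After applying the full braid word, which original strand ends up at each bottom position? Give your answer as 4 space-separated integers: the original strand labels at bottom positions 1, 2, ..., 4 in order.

Answer: 2 4 3 1

Derivation:
Gen 1 (s1^-1): strand 1 crosses under strand 2. Perm now: [2 1 3 4]
Gen 2 (s1^-1): strand 2 crosses under strand 1. Perm now: [1 2 3 4]
Gen 3 (s2): strand 2 crosses over strand 3. Perm now: [1 3 2 4]
Gen 4 (s3^-1): strand 2 crosses under strand 4. Perm now: [1 3 4 2]
Gen 5 (s3^-1): strand 4 crosses under strand 2. Perm now: [1 3 2 4]
Gen 6 (s2^-1): strand 3 crosses under strand 2. Perm now: [1 2 3 4]
Gen 7 (s3^-1): strand 3 crosses under strand 4. Perm now: [1 2 4 3]
Gen 8 (s1^-1): strand 1 crosses under strand 2. Perm now: [2 1 4 3]
Gen 9 (s2): strand 1 crosses over strand 4. Perm now: [2 4 1 3]
Gen 10 (s3): strand 1 crosses over strand 3. Perm now: [2 4 3 1]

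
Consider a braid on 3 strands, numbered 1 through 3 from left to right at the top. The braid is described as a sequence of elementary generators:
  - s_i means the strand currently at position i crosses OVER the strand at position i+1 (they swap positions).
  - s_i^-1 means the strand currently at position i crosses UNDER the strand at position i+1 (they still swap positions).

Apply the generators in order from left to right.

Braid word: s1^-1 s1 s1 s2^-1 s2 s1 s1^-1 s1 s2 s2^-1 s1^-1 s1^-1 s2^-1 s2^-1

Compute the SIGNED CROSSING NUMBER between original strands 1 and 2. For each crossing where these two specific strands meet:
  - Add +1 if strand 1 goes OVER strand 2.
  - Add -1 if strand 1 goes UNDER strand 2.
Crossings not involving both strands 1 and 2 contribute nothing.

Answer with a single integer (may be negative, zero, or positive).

Answer: -4

Derivation:
Gen 1: 1 under 2. Both 1&2? yes. Contrib: -1. Sum: -1
Gen 2: 2 over 1. Both 1&2? yes. Contrib: -1. Sum: -2
Gen 3: 1 over 2. Both 1&2? yes. Contrib: +1. Sum: -1
Gen 4: crossing 1x3. Both 1&2? no. Sum: -1
Gen 5: crossing 3x1. Both 1&2? no. Sum: -1
Gen 6: 2 over 1. Both 1&2? yes. Contrib: -1. Sum: -2
Gen 7: 1 under 2. Both 1&2? yes. Contrib: -1. Sum: -3
Gen 8: 2 over 1. Both 1&2? yes. Contrib: -1. Sum: -4
Gen 9: crossing 2x3. Both 1&2? no. Sum: -4
Gen 10: crossing 3x2. Both 1&2? no. Sum: -4
Gen 11: 1 under 2. Both 1&2? yes. Contrib: -1. Sum: -5
Gen 12: 2 under 1. Both 1&2? yes. Contrib: +1. Sum: -4
Gen 13: crossing 2x3. Both 1&2? no. Sum: -4
Gen 14: crossing 3x2. Both 1&2? no. Sum: -4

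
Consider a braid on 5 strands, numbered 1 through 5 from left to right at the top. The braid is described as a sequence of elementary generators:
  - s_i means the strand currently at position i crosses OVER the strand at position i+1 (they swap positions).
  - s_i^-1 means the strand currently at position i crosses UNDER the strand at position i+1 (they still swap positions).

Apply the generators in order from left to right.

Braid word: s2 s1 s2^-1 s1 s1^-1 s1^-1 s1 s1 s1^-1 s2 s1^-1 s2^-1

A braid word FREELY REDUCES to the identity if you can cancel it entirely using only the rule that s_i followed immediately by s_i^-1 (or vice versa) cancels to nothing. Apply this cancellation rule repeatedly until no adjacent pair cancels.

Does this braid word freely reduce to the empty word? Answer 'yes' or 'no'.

Answer: yes

Derivation:
Gen 1 (s2): push. Stack: [s2]
Gen 2 (s1): push. Stack: [s2 s1]
Gen 3 (s2^-1): push. Stack: [s2 s1 s2^-1]
Gen 4 (s1): push. Stack: [s2 s1 s2^-1 s1]
Gen 5 (s1^-1): cancels prior s1. Stack: [s2 s1 s2^-1]
Gen 6 (s1^-1): push. Stack: [s2 s1 s2^-1 s1^-1]
Gen 7 (s1): cancels prior s1^-1. Stack: [s2 s1 s2^-1]
Gen 8 (s1): push. Stack: [s2 s1 s2^-1 s1]
Gen 9 (s1^-1): cancels prior s1. Stack: [s2 s1 s2^-1]
Gen 10 (s2): cancels prior s2^-1. Stack: [s2 s1]
Gen 11 (s1^-1): cancels prior s1. Stack: [s2]
Gen 12 (s2^-1): cancels prior s2. Stack: []
Reduced word: (empty)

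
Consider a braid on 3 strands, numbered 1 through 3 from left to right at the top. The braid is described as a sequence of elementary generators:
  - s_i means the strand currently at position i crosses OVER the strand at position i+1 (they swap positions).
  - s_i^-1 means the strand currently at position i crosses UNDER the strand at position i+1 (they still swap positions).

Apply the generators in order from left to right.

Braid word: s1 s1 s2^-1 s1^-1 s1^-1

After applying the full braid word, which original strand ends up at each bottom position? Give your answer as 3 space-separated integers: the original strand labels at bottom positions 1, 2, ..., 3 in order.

Gen 1 (s1): strand 1 crosses over strand 2. Perm now: [2 1 3]
Gen 2 (s1): strand 2 crosses over strand 1. Perm now: [1 2 3]
Gen 3 (s2^-1): strand 2 crosses under strand 3. Perm now: [1 3 2]
Gen 4 (s1^-1): strand 1 crosses under strand 3. Perm now: [3 1 2]
Gen 5 (s1^-1): strand 3 crosses under strand 1. Perm now: [1 3 2]

Answer: 1 3 2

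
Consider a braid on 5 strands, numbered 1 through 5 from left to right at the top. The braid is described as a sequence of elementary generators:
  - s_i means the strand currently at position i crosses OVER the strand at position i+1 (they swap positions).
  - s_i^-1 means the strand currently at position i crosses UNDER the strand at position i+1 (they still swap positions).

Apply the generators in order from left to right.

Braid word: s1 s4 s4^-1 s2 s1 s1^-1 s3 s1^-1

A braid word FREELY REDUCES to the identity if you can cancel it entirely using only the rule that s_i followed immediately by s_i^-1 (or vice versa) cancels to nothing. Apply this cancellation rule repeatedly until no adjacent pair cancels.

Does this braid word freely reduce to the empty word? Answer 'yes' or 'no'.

Answer: no

Derivation:
Gen 1 (s1): push. Stack: [s1]
Gen 2 (s4): push. Stack: [s1 s4]
Gen 3 (s4^-1): cancels prior s4. Stack: [s1]
Gen 4 (s2): push. Stack: [s1 s2]
Gen 5 (s1): push. Stack: [s1 s2 s1]
Gen 6 (s1^-1): cancels prior s1. Stack: [s1 s2]
Gen 7 (s3): push. Stack: [s1 s2 s3]
Gen 8 (s1^-1): push. Stack: [s1 s2 s3 s1^-1]
Reduced word: s1 s2 s3 s1^-1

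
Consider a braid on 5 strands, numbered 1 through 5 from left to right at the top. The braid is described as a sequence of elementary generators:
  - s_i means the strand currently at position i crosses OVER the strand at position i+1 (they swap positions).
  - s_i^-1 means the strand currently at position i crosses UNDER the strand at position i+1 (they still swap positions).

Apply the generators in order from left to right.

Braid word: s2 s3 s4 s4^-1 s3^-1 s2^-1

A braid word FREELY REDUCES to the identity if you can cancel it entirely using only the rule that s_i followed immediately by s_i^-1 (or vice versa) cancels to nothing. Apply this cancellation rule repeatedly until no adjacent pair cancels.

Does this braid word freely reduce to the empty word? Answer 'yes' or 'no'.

Answer: yes

Derivation:
Gen 1 (s2): push. Stack: [s2]
Gen 2 (s3): push. Stack: [s2 s3]
Gen 3 (s4): push. Stack: [s2 s3 s4]
Gen 4 (s4^-1): cancels prior s4. Stack: [s2 s3]
Gen 5 (s3^-1): cancels prior s3. Stack: [s2]
Gen 6 (s2^-1): cancels prior s2. Stack: []
Reduced word: (empty)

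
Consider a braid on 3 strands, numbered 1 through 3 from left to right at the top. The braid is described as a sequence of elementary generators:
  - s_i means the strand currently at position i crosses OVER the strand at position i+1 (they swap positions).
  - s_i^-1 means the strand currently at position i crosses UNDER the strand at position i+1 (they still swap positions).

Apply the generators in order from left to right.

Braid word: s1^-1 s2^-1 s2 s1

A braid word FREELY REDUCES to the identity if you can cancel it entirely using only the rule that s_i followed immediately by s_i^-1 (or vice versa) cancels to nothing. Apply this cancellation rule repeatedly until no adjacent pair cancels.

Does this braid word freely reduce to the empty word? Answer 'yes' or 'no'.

Answer: yes

Derivation:
Gen 1 (s1^-1): push. Stack: [s1^-1]
Gen 2 (s2^-1): push. Stack: [s1^-1 s2^-1]
Gen 3 (s2): cancels prior s2^-1. Stack: [s1^-1]
Gen 4 (s1): cancels prior s1^-1. Stack: []
Reduced word: (empty)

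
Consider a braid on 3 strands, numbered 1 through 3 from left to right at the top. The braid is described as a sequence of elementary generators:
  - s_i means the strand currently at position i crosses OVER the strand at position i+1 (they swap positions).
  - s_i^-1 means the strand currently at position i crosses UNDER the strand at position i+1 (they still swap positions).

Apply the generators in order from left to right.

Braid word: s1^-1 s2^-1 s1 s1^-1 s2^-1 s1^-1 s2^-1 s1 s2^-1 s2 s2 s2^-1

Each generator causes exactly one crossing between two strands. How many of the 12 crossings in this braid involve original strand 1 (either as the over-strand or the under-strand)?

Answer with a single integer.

Answer: 9

Derivation:
Gen 1: crossing 1x2. Involves strand 1? yes. Count so far: 1
Gen 2: crossing 1x3. Involves strand 1? yes. Count so far: 2
Gen 3: crossing 2x3. Involves strand 1? no. Count so far: 2
Gen 4: crossing 3x2. Involves strand 1? no. Count so far: 2
Gen 5: crossing 3x1. Involves strand 1? yes. Count so far: 3
Gen 6: crossing 2x1. Involves strand 1? yes. Count so far: 4
Gen 7: crossing 2x3. Involves strand 1? no. Count so far: 4
Gen 8: crossing 1x3. Involves strand 1? yes. Count so far: 5
Gen 9: crossing 1x2. Involves strand 1? yes. Count so far: 6
Gen 10: crossing 2x1. Involves strand 1? yes. Count so far: 7
Gen 11: crossing 1x2. Involves strand 1? yes. Count so far: 8
Gen 12: crossing 2x1. Involves strand 1? yes. Count so far: 9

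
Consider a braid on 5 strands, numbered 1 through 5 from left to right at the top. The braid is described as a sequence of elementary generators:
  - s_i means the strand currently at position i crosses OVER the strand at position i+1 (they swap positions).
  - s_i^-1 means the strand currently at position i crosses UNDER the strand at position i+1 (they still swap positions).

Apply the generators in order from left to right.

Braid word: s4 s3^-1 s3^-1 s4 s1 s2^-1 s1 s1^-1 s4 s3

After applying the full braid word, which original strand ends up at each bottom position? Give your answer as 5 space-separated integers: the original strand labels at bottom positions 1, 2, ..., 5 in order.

Gen 1 (s4): strand 4 crosses over strand 5. Perm now: [1 2 3 5 4]
Gen 2 (s3^-1): strand 3 crosses under strand 5. Perm now: [1 2 5 3 4]
Gen 3 (s3^-1): strand 5 crosses under strand 3. Perm now: [1 2 3 5 4]
Gen 4 (s4): strand 5 crosses over strand 4. Perm now: [1 2 3 4 5]
Gen 5 (s1): strand 1 crosses over strand 2. Perm now: [2 1 3 4 5]
Gen 6 (s2^-1): strand 1 crosses under strand 3. Perm now: [2 3 1 4 5]
Gen 7 (s1): strand 2 crosses over strand 3. Perm now: [3 2 1 4 5]
Gen 8 (s1^-1): strand 3 crosses under strand 2. Perm now: [2 3 1 4 5]
Gen 9 (s4): strand 4 crosses over strand 5. Perm now: [2 3 1 5 4]
Gen 10 (s3): strand 1 crosses over strand 5. Perm now: [2 3 5 1 4]

Answer: 2 3 5 1 4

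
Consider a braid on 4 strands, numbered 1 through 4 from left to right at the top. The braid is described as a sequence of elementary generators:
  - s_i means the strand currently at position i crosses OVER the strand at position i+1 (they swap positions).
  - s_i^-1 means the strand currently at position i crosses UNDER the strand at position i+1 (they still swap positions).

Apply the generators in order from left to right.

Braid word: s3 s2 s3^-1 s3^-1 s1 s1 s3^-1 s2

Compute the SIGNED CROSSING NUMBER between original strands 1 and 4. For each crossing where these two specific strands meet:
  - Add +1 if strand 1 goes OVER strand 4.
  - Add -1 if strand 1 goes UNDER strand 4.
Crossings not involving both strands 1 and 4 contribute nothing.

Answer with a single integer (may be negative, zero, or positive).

Answer: 0

Derivation:
Gen 1: crossing 3x4. Both 1&4? no. Sum: 0
Gen 2: crossing 2x4. Both 1&4? no. Sum: 0
Gen 3: crossing 2x3. Both 1&4? no. Sum: 0
Gen 4: crossing 3x2. Both 1&4? no. Sum: 0
Gen 5: 1 over 4. Both 1&4? yes. Contrib: +1. Sum: 1
Gen 6: 4 over 1. Both 1&4? yes. Contrib: -1. Sum: 0
Gen 7: crossing 2x3. Both 1&4? no. Sum: 0
Gen 8: crossing 4x3. Both 1&4? no. Sum: 0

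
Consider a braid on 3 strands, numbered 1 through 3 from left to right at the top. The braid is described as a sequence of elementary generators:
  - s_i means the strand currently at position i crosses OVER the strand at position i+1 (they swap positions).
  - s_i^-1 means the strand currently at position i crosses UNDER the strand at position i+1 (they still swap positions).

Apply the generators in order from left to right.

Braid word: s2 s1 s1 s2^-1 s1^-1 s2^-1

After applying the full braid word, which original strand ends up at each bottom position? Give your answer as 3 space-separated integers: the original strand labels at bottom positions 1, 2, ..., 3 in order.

Gen 1 (s2): strand 2 crosses over strand 3. Perm now: [1 3 2]
Gen 2 (s1): strand 1 crosses over strand 3. Perm now: [3 1 2]
Gen 3 (s1): strand 3 crosses over strand 1. Perm now: [1 3 2]
Gen 4 (s2^-1): strand 3 crosses under strand 2. Perm now: [1 2 3]
Gen 5 (s1^-1): strand 1 crosses under strand 2. Perm now: [2 1 3]
Gen 6 (s2^-1): strand 1 crosses under strand 3. Perm now: [2 3 1]

Answer: 2 3 1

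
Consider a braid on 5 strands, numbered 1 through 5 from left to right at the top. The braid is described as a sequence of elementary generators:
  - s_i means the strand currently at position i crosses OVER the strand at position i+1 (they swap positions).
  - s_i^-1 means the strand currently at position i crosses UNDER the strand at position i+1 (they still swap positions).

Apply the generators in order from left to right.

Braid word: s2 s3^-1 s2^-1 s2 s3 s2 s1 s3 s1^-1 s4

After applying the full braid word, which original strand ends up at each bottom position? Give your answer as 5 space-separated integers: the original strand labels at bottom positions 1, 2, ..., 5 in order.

Answer: 1 2 4 5 3

Derivation:
Gen 1 (s2): strand 2 crosses over strand 3. Perm now: [1 3 2 4 5]
Gen 2 (s3^-1): strand 2 crosses under strand 4. Perm now: [1 3 4 2 5]
Gen 3 (s2^-1): strand 3 crosses under strand 4. Perm now: [1 4 3 2 5]
Gen 4 (s2): strand 4 crosses over strand 3. Perm now: [1 3 4 2 5]
Gen 5 (s3): strand 4 crosses over strand 2. Perm now: [1 3 2 4 5]
Gen 6 (s2): strand 3 crosses over strand 2. Perm now: [1 2 3 4 5]
Gen 7 (s1): strand 1 crosses over strand 2. Perm now: [2 1 3 4 5]
Gen 8 (s3): strand 3 crosses over strand 4. Perm now: [2 1 4 3 5]
Gen 9 (s1^-1): strand 2 crosses under strand 1. Perm now: [1 2 4 3 5]
Gen 10 (s4): strand 3 crosses over strand 5. Perm now: [1 2 4 5 3]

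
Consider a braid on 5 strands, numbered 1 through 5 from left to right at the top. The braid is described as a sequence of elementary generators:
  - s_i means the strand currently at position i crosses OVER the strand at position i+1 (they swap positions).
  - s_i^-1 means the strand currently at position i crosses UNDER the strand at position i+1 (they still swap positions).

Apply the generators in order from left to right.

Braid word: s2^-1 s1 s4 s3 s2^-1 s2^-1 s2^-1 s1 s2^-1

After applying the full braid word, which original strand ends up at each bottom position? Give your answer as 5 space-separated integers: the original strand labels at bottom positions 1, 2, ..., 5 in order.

Answer: 5 1 3 2 4

Derivation:
Gen 1 (s2^-1): strand 2 crosses under strand 3. Perm now: [1 3 2 4 5]
Gen 2 (s1): strand 1 crosses over strand 3. Perm now: [3 1 2 4 5]
Gen 3 (s4): strand 4 crosses over strand 5. Perm now: [3 1 2 5 4]
Gen 4 (s3): strand 2 crosses over strand 5. Perm now: [3 1 5 2 4]
Gen 5 (s2^-1): strand 1 crosses under strand 5. Perm now: [3 5 1 2 4]
Gen 6 (s2^-1): strand 5 crosses under strand 1. Perm now: [3 1 5 2 4]
Gen 7 (s2^-1): strand 1 crosses under strand 5. Perm now: [3 5 1 2 4]
Gen 8 (s1): strand 3 crosses over strand 5. Perm now: [5 3 1 2 4]
Gen 9 (s2^-1): strand 3 crosses under strand 1. Perm now: [5 1 3 2 4]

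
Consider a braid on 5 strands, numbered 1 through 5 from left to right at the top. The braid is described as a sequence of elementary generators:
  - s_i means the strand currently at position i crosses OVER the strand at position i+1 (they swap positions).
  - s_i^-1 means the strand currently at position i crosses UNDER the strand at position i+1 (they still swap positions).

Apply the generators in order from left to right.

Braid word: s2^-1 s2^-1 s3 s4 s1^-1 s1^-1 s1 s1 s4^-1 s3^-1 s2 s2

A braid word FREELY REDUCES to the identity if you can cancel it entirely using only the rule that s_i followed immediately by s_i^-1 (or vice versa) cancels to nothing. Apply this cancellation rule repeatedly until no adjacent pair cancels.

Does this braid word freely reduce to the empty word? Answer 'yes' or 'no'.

Answer: yes

Derivation:
Gen 1 (s2^-1): push. Stack: [s2^-1]
Gen 2 (s2^-1): push. Stack: [s2^-1 s2^-1]
Gen 3 (s3): push. Stack: [s2^-1 s2^-1 s3]
Gen 4 (s4): push. Stack: [s2^-1 s2^-1 s3 s4]
Gen 5 (s1^-1): push. Stack: [s2^-1 s2^-1 s3 s4 s1^-1]
Gen 6 (s1^-1): push. Stack: [s2^-1 s2^-1 s3 s4 s1^-1 s1^-1]
Gen 7 (s1): cancels prior s1^-1. Stack: [s2^-1 s2^-1 s3 s4 s1^-1]
Gen 8 (s1): cancels prior s1^-1. Stack: [s2^-1 s2^-1 s3 s4]
Gen 9 (s4^-1): cancels prior s4. Stack: [s2^-1 s2^-1 s3]
Gen 10 (s3^-1): cancels prior s3. Stack: [s2^-1 s2^-1]
Gen 11 (s2): cancels prior s2^-1. Stack: [s2^-1]
Gen 12 (s2): cancels prior s2^-1. Stack: []
Reduced word: (empty)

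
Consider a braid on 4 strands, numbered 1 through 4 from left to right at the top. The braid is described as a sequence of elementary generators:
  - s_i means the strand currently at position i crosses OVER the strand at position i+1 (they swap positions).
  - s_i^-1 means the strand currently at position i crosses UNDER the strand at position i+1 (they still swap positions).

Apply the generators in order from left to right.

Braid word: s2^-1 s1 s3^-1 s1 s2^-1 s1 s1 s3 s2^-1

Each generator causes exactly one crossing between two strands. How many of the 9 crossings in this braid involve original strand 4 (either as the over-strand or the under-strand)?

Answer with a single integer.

Answer: 5

Derivation:
Gen 1: crossing 2x3. Involves strand 4? no. Count so far: 0
Gen 2: crossing 1x3. Involves strand 4? no. Count so far: 0
Gen 3: crossing 2x4. Involves strand 4? yes. Count so far: 1
Gen 4: crossing 3x1. Involves strand 4? no. Count so far: 1
Gen 5: crossing 3x4. Involves strand 4? yes. Count so far: 2
Gen 6: crossing 1x4. Involves strand 4? yes. Count so far: 3
Gen 7: crossing 4x1. Involves strand 4? yes. Count so far: 4
Gen 8: crossing 3x2. Involves strand 4? no. Count so far: 4
Gen 9: crossing 4x2. Involves strand 4? yes. Count so far: 5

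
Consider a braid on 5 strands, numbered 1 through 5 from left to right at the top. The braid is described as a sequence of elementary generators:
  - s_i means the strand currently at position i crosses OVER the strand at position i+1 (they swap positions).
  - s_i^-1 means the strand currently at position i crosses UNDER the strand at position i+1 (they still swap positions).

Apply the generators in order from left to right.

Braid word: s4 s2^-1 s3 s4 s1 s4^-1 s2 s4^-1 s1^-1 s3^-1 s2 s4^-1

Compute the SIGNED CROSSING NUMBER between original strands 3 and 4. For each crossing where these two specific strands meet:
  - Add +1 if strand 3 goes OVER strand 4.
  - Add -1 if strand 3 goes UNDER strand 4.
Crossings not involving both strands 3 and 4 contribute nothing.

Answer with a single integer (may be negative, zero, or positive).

Answer: 1

Derivation:
Gen 1: crossing 4x5. Both 3&4? no. Sum: 0
Gen 2: crossing 2x3. Both 3&4? no. Sum: 0
Gen 3: crossing 2x5. Both 3&4? no. Sum: 0
Gen 4: crossing 2x4. Both 3&4? no. Sum: 0
Gen 5: crossing 1x3. Both 3&4? no. Sum: 0
Gen 6: crossing 4x2. Both 3&4? no. Sum: 0
Gen 7: crossing 1x5. Both 3&4? no. Sum: 0
Gen 8: crossing 2x4. Both 3&4? no. Sum: 0
Gen 9: crossing 3x5. Both 3&4? no. Sum: 0
Gen 10: crossing 1x4. Both 3&4? no. Sum: 0
Gen 11: 3 over 4. Both 3&4? yes. Contrib: +1. Sum: 1
Gen 12: crossing 1x2. Both 3&4? no. Sum: 1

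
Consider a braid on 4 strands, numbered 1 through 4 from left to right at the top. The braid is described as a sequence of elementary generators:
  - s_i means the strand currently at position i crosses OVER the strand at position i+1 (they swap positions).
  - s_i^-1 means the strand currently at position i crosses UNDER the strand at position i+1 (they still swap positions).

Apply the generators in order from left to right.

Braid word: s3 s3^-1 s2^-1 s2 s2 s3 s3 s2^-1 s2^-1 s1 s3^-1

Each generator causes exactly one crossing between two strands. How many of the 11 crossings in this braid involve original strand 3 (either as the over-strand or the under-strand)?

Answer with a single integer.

Answer: 8

Derivation:
Gen 1: crossing 3x4. Involves strand 3? yes. Count so far: 1
Gen 2: crossing 4x3. Involves strand 3? yes. Count so far: 2
Gen 3: crossing 2x3. Involves strand 3? yes. Count so far: 3
Gen 4: crossing 3x2. Involves strand 3? yes. Count so far: 4
Gen 5: crossing 2x3. Involves strand 3? yes. Count so far: 5
Gen 6: crossing 2x4. Involves strand 3? no. Count so far: 5
Gen 7: crossing 4x2. Involves strand 3? no. Count so far: 5
Gen 8: crossing 3x2. Involves strand 3? yes. Count so far: 6
Gen 9: crossing 2x3. Involves strand 3? yes. Count so far: 7
Gen 10: crossing 1x3. Involves strand 3? yes. Count so far: 8
Gen 11: crossing 2x4. Involves strand 3? no. Count so far: 8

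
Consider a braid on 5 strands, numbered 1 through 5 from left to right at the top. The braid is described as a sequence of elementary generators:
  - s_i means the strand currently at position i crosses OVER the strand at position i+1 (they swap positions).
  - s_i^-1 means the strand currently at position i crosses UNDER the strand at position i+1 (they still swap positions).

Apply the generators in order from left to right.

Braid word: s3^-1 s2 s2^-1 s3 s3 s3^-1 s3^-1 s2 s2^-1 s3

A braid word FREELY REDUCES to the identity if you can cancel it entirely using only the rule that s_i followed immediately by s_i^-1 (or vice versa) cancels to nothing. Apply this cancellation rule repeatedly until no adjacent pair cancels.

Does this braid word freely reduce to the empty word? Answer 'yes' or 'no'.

Answer: yes

Derivation:
Gen 1 (s3^-1): push. Stack: [s3^-1]
Gen 2 (s2): push. Stack: [s3^-1 s2]
Gen 3 (s2^-1): cancels prior s2. Stack: [s3^-1]
Gen 4 (s3): cancels prior s3^-1. Stack: []
Gen 5 (s3): push. Stack: [s3]
Gen 6 (s3^-1): cancels prior s3. Stack: []
Gen 7 (s3^-1): push. Stack: [s3^-1]
Gen 8 (s2): push. Stack: [s3^-1 s2]
Gen 9 (s2^-1): cancels prior s2. Stack: [s3^-1]
Gen 10 (s3): cancels prior s3^-1. Stack: []
Reduced word: (empty)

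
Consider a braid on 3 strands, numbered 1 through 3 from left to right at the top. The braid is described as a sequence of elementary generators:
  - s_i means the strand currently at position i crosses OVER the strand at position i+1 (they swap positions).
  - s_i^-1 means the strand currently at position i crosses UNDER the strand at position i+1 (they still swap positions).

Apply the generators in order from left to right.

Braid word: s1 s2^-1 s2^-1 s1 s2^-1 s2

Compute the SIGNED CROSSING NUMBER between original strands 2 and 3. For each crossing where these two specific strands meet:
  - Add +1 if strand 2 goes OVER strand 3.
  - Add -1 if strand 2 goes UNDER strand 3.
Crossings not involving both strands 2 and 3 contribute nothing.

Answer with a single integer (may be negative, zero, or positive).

Gen 1: crossing 1x2. Both 2&3? no. Sum: 0
Gen 2: crossing 1x3. Both 2&3? no. Sum: 0
Gen 3: crossing 3x1. Both 2&3? no. Sum: 0
Gen 4: crossing 2x1. Both 2&3? no. Sum: 0
Gen 5: 2 under 3. Both 2&3? yes. Contrib: -1. Sum: -1
Gen 6: 3 over 2. Both 2&3? yes. Contrib: -1. Sum: -2

Answer: -2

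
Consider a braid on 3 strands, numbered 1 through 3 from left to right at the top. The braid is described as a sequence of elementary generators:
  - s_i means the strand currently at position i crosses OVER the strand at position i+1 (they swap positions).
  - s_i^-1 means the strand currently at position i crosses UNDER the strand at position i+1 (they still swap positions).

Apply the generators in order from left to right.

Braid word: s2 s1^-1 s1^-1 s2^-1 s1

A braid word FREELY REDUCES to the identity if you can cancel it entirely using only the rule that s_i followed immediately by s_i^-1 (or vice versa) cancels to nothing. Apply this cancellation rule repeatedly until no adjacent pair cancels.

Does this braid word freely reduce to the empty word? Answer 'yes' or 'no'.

Answer: no

Derivation:
Gen 1 (s2): push. Stack: [s2]
Gen 2 (s1^-1): push. Stack: [s2 s1^-1]
Gen 3 (s1^-1): push. Stack: [s2 s1^-1 s1^-1]
Gen 4 (s2^-1): push. Stack: [s2 s1^-1 s1^-1 s2^-1]
Gen 5 (s1): push. Stack: [s2 s1^-1 s1^-1 s2^-1 s1]
Reduced word: s2 s1^-1 s1^-1 s2^-1 s1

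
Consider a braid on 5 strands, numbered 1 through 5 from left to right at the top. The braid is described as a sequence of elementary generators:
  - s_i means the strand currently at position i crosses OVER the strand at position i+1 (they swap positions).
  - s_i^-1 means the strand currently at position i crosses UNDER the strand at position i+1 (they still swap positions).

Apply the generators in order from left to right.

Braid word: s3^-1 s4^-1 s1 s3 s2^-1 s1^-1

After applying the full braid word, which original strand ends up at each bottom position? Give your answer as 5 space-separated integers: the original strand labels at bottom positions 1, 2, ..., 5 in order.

Answer: 5 2 1 4 3

Derivation:
Gen 1 (s3^-1): strand 3 crosses under strand 4. Perm now: [1 2 4 3 5]
Gen 2 (s4^-1): strand 3 crosses under strand 5. Perm now: [1 2 4 5 3]
Gen 3 (s1): strand 1 crosses over strand 2. Perm now: [2 1 4 5 3]
Gen 4 (s3): strand 4 crosses over strand 5. Perm now: [2 1 5 4 3]
Gen 5 (s2^-1): strand 1 crosses under strand 5. Perm now: [2 5 1 4 3]
Gen 6 (s1^-1): strand 2 crosses under strand 5. Perm now: [5 2 1 4 3]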